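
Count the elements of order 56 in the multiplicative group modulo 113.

24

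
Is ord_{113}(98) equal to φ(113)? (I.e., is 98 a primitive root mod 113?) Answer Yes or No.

φ(113) = 113 − 1 = 112 = 2^4 · 7.
Test 98^(112/q) mod 113 for each prime factor q of 112:
98^56 ≡ 1 (mod 113)  [q = 2: ≡ 1 ✗]
98^16 ≡ 1 (mod 113)  [q = 7: ≡ 1 ✗]
Since 98^56 ≡ 1, the order of 98 divides 56 < 112, so 98 is not a primitive root.

No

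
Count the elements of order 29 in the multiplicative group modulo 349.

28

φ(349) = 349 − 1 = 348 = 2^2 · 3 · 29.
Since (Z/349Z)^× is cyclic of order 348, the number of elements of order d is φ(d) when d | 348 and 0 otherwise.
29 | 348, and φ(29) = 29 − 1 = 28.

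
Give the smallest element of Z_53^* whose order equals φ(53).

φ(53) = 53 − 1 = 52 = 2^2 · 13.
g is a primitive root iff g^(52/q) ≢ 1 (mod 53) for each prime q ∈ {2, 13}.
g = 2: 2^26 ≡ 52; 2^4 ≡ 16 — none is 1, so 2 is a primitive root.
The smallest primitive root modulo 53 is 2.

2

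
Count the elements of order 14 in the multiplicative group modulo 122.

0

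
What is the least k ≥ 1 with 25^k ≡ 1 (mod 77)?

Since 25 ∈ (Z/77Z)^×, its order divides φ(77) = φ(7·11) = (7−1)·(11−1) = 6·10 = 60 = 2^2 · 3 · 5.
Divisors of 60: 1, 2, 3, 4, 5, 6, 10, 12, 15, 20, 30, 60.
Compute 25^d (mod 77) for the divisors d until we hit 1:
25^1 ≡ 25 (mod 77)
25^2 ≡ 9 (mod 77)
25^3 ≡ 71 (mod 77)
25^4 ≡ 4 (mod 77)
25^5 ≡ 23 (mod 77)
25^6 ≡ 36 (mod 77)
25^10 ≡ 67 (mod 77)
25^12 ≡ 64 (mod 77)
25^15 ≡ 1 (mod 77) ✓
So ord_77(25) = 15.

15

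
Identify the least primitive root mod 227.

φ(227) = 227 − 1 = 226 = 2 · 113.
g is a primitive root iff g^(226/q) ≢ 1 (mod 227) for each prime q ∈ {2, 113}.
g = 2: 2^113 ≡ 226; 2^2 ≡ 4 — none is 1, so 2 is a primitive root.
So 2 is the smallest generator of (Z/227Z)^×.

2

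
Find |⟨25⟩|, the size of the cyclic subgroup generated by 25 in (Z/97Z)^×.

48

The order of 25 must divide φ(97) = 97 − 1 = 96 = 2^5 · 3.
Divisors of 96: 1, 2, 3, 4, 6, 8, 12, 16, 24, 32, 48, 96.
Test each divisor d:
25^1 ≡ 25 (mod 97)
25^2 ≡ 43 (mod 97)
25^3 ≡ 8 (mod 97)
25^4 ≡ 6 (mod 97)
25^6 ≡ 64 (mod 97)
25^8 ≡ 36 (mod 97)
25^12 ≡ 22 (mod 97)
25^16 ≡ 35 (mod 97)
25^24 ≡ 96 (mod 97)
25^32 ≡ 61 (mod 97)
25^48 ≡ 1 (mod 97) ✓
Hence ord(25) = 48.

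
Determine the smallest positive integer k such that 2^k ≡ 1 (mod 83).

ord(2) | φ(83) = 83 − 1 = 82 = 2 · 41.
Divisors of 82: 1, 2, 41, 82.
Check 2^d mod 83 for each divisor in increasing order:
2^1 ≡ 2
2^2 ≡ 4
2^41 ≡ 82
2^82 ≡ 1
Hence ord(2) = 82.

82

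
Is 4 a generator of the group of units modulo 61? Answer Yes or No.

No

φ(61) = 61 − 1 = 60 = 2^2 · 3 · 5.
It suffices to check that the order of 4 is not a proper divisor of 60: compute 4^(60/q) for q ∈ {2, 3, 5}.
4^30 ≡ 1 (mod 61)  [q = 2: ≡ 1 ✗]
4^20 ≡ 13 (mod 61)  [q = 3: ≢ 1 ✓]
4^12 ≡ 20 (mod 61)  [q = 5: ≢ 1 ✓]
Since 4^30 ≡ 1, the order of 4 divides 30 < 60, so 4 is not a primitive root.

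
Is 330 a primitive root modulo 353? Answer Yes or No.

No

φ(353) = 353 − 1 = 352 = 2^5 · 11.
It suffices to check that the order of 330 is not a proper divisor of 352: compute 330^(352/q) for q ∈ {2, 11}.
330^176 ≡ 1 (mod 353)  [q = 2: ≡ 1 ✗]
330^32 ≡ 217 (mod 353)  [q = 11: ≢ 1 ✓]
The check at q = 2 fails, so 330 generates a proper subgroup.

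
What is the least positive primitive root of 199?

φ(199) = 199 − 1 = 198 = 2 · 3^2 · 11.
Test candidates g = 2, 3, … against the prime factors q ∈ {2, 3, 11} of φ(199): g is a generator iff g^(198/q) ≢ 1 for every such q.
g = 2: 2^99 ≡ 1 — hits 1, so not a primitive root.
g = 3: 3^99 ≡ 198; 3^66 ≡ 106; 3^18 ≡ 125 — none is 1, so 3 is a primitive root.
The smallest primitive root modulo 199 is 3.

3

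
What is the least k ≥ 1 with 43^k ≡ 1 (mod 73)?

Since 43 ∈ (Z/73Z)^×, its order divides φ(73) = 73 − 1 = 72 = 2^3 · 3^2.
Divisors of 72: 1, 2, 3, 4, 6, 8, 9, 12, 18, 24, 36, 72.
Evaluate successive powers at the divisors of 72:
43^1 ≡ 43
43^2 ≡ 24
43^3 ≡ 10
43^4 ≡ 65
43^6 ≡ 27
43^8 ≡ 64
43^9 ≡ 51
43^12 ≡ 72
43^18 ≡ 46
43^24 ≡ 1
The smallest such exponent is 24, so the order of 43 is 24.

24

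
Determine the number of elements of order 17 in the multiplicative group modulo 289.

φ(289) = φ(17^2) = 17·(17−1) = 272 = 2^4 · 17.
Since (Z/289Z)^× is cyclic of order 272, the number of elements of order d is φ(d) when d | 272 and 0 otherwise.
17 | 272, and φ(17) = 17 − 1 = 16.

16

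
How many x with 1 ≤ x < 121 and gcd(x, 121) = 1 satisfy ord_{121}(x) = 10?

φ(121) = φ(11^2) = 11·(11−1) = 110 = 2 · 5 · 11.
In a cyclic group of order 110, there are φ(d) elements of order d for each divisor d of 110, and zero for non-divisors.
10 = 2 · 5 divides 110, and φ(10) = 4.

4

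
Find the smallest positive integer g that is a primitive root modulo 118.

11

φ(118) = φ(2)·φ(59) = 1·58 = 58 = 2 · 29.
g is a primitive root iff g^(58/q) ≢ 1 (mod 118) for each prime q ∈ {2, 29}.
g = 2: gcd(2, 118) = 2 > 1, not a unit — skip.
g = 3: 3^29 ≡ 1 — hits 1, so not a primitive root.
g = 4: gcd(4, 118) = 2 > 1, not a unit — skip.
g = 5: 5^29 ≡ 1 — hits 1, so not a primitive root.
g = 6: gcd(6, 118) = 2 > 1, not a unit — skip.
g = 7: 7^29 ≡ 1 — hits 1, so not a primitive root.
g = 8: gcd(8, 118) = 2 > 1, not a unit — skip.
g = 9: 9^29 ≡ 1 — hits 1, so not a primitive root.
g = 10: gcd(10, 118) = 2 > 1, not a unit — skip.
g = 11: 11^29 ≡ 117; 11^2 ≡ 3 — none is 1, so 11 is a primitive root.
So 11 is the smallest generator of (Z/118Z)^×.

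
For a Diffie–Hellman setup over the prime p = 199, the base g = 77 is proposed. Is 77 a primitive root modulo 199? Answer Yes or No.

φ(199) = 199 − 1 = 198 = 2 · 3^2 · 11.
An element g generates (Z/199Z)^× iff g^(198/q) ≢ 1 (mod 199) for each prime q ∈ {2, 3, 11}.
77^99 ≡ 198 (mod 199)  [q = 2: ≢ 1 ✓]
77^66 ≡ 106 (mod 199)  [q = 3: ≢ 1 ✓]
77^18 ≡ 125 (mod 199)  [q = 11: ≢ 1 ✓]
All checks pass, so 77 has order 198 and is a primitive root modulo 199.

Yes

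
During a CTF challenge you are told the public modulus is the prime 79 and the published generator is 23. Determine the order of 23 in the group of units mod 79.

3

ord(23) | φ(79) = 79 − 1 = 78 = 2 · 3 · 13.
Divisors of 78: 1, 2, 3, 6, 13, 26, 39, 78.
Compute 23^d (mod 79) for the divisors d until we hit 1:
23^1 ≡ 23
23^2 ≡ 55
23^3 ≡ 1
So ord_79(23) = 3.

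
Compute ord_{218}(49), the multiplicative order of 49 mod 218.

By Lagrange's theorem, ord_218(49) divides φ(218) = φ(2)·φ(109) = 1·108 = 108 = 2^2 · 3^3.
Divisors of 108: 1, 2, 3, 4, 6, 9, 12, 18, 27, 36, 54, 108.
Compute 49^d (mod 218) for the divisors d until we hit 1:
49^1 ≡ 49 (mod 218)
49^2 ≡ 3 (mod 218)
49^3 ≡ 147 (mod 218)
49^4 ≡ 9 (mod 218)
49^6 ≡ 27 (mod 218)
49^9 ≡ 45 (mod 218)
49^12 ≡ 75 (mod 218)
49^18 ≡ 63 (mod 218)
49^27 ≡ 1 (mod 218) ✓
Hence ord(49) = 27.

27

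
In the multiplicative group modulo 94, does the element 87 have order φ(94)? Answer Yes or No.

φ(94) = φ(2)·φ(47) = 1·46 = 46 = 2 · 23.
87 is a primitive root mod 94 iff 87^(φ(94)/q) ≢ 1 for every prime q | φ(94), i.e. q ∈ {2, 23}.
87^23 ≡ 93 (mod 94)  [q = 2: ≢ 1 ✓]
87^2 ≡ 49 (mod 94)  [q = 23: ≢ 1 ✓]
All checks pass, so 87 has order 46 and is a primitive root modulo 94.

Yes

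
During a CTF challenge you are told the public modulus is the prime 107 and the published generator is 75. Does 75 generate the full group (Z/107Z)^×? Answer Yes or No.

No

φ(107) = 107 − 1 = 106 = 2 · 53.
Test 75^(106/q) mod 107 for each prime factor q of 106:
75^53 ≡ 1 (mod 107)  [q = 2: ≡ 1 ✗]
75^2 ≡ 61 (mod 107)  [q = 53: ≢ 1 ✓]
Since 75^53 ≡ 1, the order of 75 divides 53 < 106, so 75 is not a primitive root.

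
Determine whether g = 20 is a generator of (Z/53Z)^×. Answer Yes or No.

Yes

φ(53) = 53 − 1 = 52 = 2^2 · 13.
Test 20^(52/q) mod 53 for each prime factor q of 52:
20^26 ≡ 52 (mod 53)  [q = 2: ≢ 1 ✓]
20^4 ≡ 46 (mod 53)  [q = 13: ≢ 1 ✓]
None equal 1, so ord_53(20) = 52: 20 is a primitive root.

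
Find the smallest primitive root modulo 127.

φ(127) = 127 − 1 = 126 = 2 · 3^2 · 7.
g is a primitive root iff g^(126/q) ≢ 1 (mod 127) for each prime q ∈ {2, 3, 7}.
g = 2: 2^63 ≡ 1 — hits 1, so not a primitive root.
g = 3: 3^63 ≡ 126; 3^42 ≡ 107; 3^18 ≡ 4 — none is 1, so 3 is a primitive root.
Hence the least primitive root of 127 is 3.

3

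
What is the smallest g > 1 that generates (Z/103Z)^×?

5

φ(103) = 103 − 1 = 102 = 2 · 3 · 17.
g is a primitive root iff g^(102/q) ≢ 1 (mod 103) for each prime q ∈ {2, 3, 17}.
g = 2: 2^51 ≡ 1 — hits 1, so not a primitive root.
g = 3: 3^51 ≡ 102; 3^34 ≡ 1 — hits 1, so not a primitive root.
g = 4: 4^51 ≡ 1 — hits 1, so not a primitive root.
g = 5: 5^51 ≡ 102; 5^34 ≡ 56; 5^6 ≡ 72 — none is 1, so 5 is a primitive root.
So 5 is the smallest generator of (Z/103Z)^×.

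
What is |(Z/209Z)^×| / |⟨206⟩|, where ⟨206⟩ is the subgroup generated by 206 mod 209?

2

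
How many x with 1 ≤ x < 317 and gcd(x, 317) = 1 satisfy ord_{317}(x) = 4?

φ(317) = 317 − 1 = 316 = 2^2 · 79.
(Z/317Z)^× is cyclic (|G| = 316); a cyclic group of order m has exactly φ(d) elements of each order d | m, and none otherwise.
4 = 2^2 divides 316, and φ(4) = 2.

2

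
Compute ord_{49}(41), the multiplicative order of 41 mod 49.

ord(41) | φ(49) = φ(7^2) = 7·(7−1) = 42 = 2 · 3 · 7.
Divisors of 42: 1, 2, 3, 6, 7, 14, 21, 42.
Test each divisor d:
41^1 ≡ 41 (mod 49)
41^2 ≡ 15 (mod 49)
41^3 ≡ 27 (mod 49)
41^6 ≡ 43 (mod 49)
41^7 ≡ 48 (mod 49)
41^14 ≡ 1 (mod 49) ✓
The smallest such exponent is 14, so the order of 41 is 14.

14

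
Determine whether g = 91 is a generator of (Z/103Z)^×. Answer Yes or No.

φ(103) = 103 − 1 = 102 = 2 · 3 · 17.
An element g generates (Z/103Z)^× iff g^(102/q) ≢ 1 (mod 103) for each prime q ∈ {2, 3, 17}.
91^51 ≡ 1 (mod 103)  [q = 2: ≡ 1 ✗]
91^34 ≡ 56 (mod 103)  [q = 3: ≢ 1 ✓]
91^6 ≡ 14 (mod 103)  [q = 17: ≢ 1 ✓]
The check at q = 2 fails, so 91 generates a proper subgroup.

No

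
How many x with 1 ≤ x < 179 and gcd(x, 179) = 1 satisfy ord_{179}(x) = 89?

φ(179) = 179 − 1 = 178 = 2 · 89.
Since (Z/179Z)^× is cyclic of order 178, the number of elements of order d is φ(d) when d | 178 and 0 otherwise.
89 | 178, and φ(89) = 89 − 1 = 88.

88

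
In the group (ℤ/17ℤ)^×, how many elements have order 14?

φ(17) = 17 − 1 = 16 = 2^4.
(Z/17Z)^× is cyclic (|G| = 16); a cyclic group of order m has exactly φ(d) elements of each order d | m, and none otherwise.
Since 14 ∤ 16, the count is 0.

0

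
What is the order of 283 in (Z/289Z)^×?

272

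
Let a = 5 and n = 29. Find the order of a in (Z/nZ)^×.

The order of 5 must divide φ(29) = 29 − 1 = 28 = 2^2 · 7.
Divisors of 28: 1, 2, 4, 7, 14, 28.
Compute 5^d (mod 29) for the divisors d until we hit 1:
5^1 ≡ 5 (mod 29)
5^2 ≡ 25 (mod 29)
5^4 ≡ 16 (mod 29)
5^7 ≡ 28 (mod 29)
5^14 ≡ 1 (mod 29) ✓
Therefore the multiplicative order of 5 modulo 29 is 14.

14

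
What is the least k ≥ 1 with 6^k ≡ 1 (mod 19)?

By Lagrange's theorem, ord_19(6) divides φ(19) = 19 − 1 = 18 = 2 · 3^2.
Divisors of 18: 1, 2, 3, 6, 9, 18.
Evaluate successive powers at the divisors of 18:
6^1 ≡ 6 (mod 19)
6^2 ≡ 17 (mod 19)
6^3 ≡ 7 (mod 19)
6^6 ≡ 11 (mod 19)
6^9 ≡ 1 (mod 19) ✓
The smallest such exponent is 9, so the order of 6 is 9.

9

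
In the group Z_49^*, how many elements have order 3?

φ(49) = φ(7^2) = 7·(7−1) = 42 = 2 · 3 · 7.
Since (Z/49Z)^× is cyclic of order 42, the number of elements of order d is φ(d) when d | 42 and 0 otherwise.
3 | 42, and φ(3) = 3 − 1 = 2.

2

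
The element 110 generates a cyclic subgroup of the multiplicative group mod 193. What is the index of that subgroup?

By Lagrange's theorem, ord_193(110) divides φ(193) = 193 − 1 = 192 = 2^6 · 3.
Divisors of 192: 1, 2, 3, 4, 6, 8, 12, 16, 24, 32, 48, 64, 96, 192.
Test each divisor d:
110^1 ≡ 110
110^2 ≡ 134
110^3 ≡ 72
110^4 ≡ 7
110^6 ≡ 166
110^8 ≡ 49
110^12 ≡ 150
110^16 ≡ 85
110^24 ≡ 112
110^32 ≡ 84
110^48 ≡ 192
110^64 ≡ 108
110^96 ≡ 1
Thus |⟨110⟩| = ord(110) = 96.
The index is φ(193) / ord(110) = 192 / 96 = 2.

2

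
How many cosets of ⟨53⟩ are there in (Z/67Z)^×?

3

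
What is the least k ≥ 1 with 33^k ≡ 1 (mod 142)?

70

Since 33 ∈ (Z/142Z)^×, its order divides φ(142) = φ(2)·φ(71) = 1·70 = 70 = 2 · 5 · 7.
Divisors of 70: 1, 2, 5, 7, 10, 14, 35, 70.
Compute 33^d (mod 142) for the divisors d until we hit 1:
33^1 ≡ 33 (mod 142)
33^2 ≡ 95 (mod 142)
33^5 ≡ 51 (mod 142)
33^7 ≡ 17 (mod 142)
33^10 ≡ 45 (mod 142)
33^14 ≡ 5 (mod 142)
33^35 ≡ 141 (mod 142)
33^70 ≡ 1 (mod 142) ✓
Therefore the multiplicative order of 33 modulo 142 is 70.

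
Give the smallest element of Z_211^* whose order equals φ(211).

φ(211) = 211 − 1 = 210 = 2 · 3 · 5 · 7.
Test candidates g = 2, 3, … against the prime factors q ∈ {2, 3, 5, 7} of φ(211): g is a generator iff g^(210/q) ≢ 1 for every such q.
g = 2: 2^105 ≡ 210; 2^70 ≡ 196; 2^42 ≡ 107; 2^30 ≡ 171 — none is 1, so 2 is a primitive root.
So 2 is the smallest generator of (Z/211Z)^×.

2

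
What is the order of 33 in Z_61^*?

20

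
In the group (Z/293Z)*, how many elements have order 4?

2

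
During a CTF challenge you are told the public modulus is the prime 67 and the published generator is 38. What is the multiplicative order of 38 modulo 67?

6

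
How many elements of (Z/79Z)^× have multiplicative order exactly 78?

24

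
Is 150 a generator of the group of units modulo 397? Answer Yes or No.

φ(397) = 397 − 1 = 396 = 2^2 · 3^2 · 11.
It suffices to check that the order of 150 is not a proper divisor of 396: compute 150^(396/q) for q ∈ {2, 3, 11}.
150^198 ≡ 396 (mod 397)  [q = 2: ≢ 1 ✓]
150^132 ≡ 362 (mod 397)  [q = 3: ≢ 1 ✓]
150^36 ≡ 31 (mod 397)  [q = 11: ≢ 1 ✓]
All checks pass, so 150 has order 396 and is a primitive root modulo 397.

Yes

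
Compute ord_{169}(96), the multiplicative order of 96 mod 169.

52

ord(96) | φ(169) = φ(13^2) = 13·(13−1) = 156 = 2^2 · 3 · 13.
Divisors of 156: 1, 2, 3, 4, 6, 12, 13, 26, 39, 52, 78, 156.
Evaluate successive powers at the divisors of 156:
96^1 ≡ 96
96^2 ≡ 90
96^3 ≡ 21
96^4 ≡ 157
96^6 ≡ 103
96^12 ≡ 131
96^13 ≡ 70
96^26 ≡ 168
96^39 ≡ 99
96^52 ≡ 1
Therefore the multiplicative order of 96 modulo 169 is 52.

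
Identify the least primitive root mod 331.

3

φ(331) = 331 − 1 = 330 = 2 · 3 · 5 · 11.
Test candidates g = 2, 3, … against the prime factors q ∈ {2, 3, 5, 11} of φ(331): g is a generator iff g^(330/q) ≢ 1 for every such q.
g = 2: 2^165 ≡ 330; 2^110 ≡ 299; 2^66 ≡ 64; 2^30 ≡ 1 — hits 1, so not a primitive root.
g = 3: 3^165 ≡ 330; 3^110 ≡ 299; 3^66 ≡ 64; 3^30 ≡ 270 — none is 1, so 3 is a primitive root.
The smallest primitive root modulo 331 is 3.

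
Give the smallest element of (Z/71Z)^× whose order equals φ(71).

φ(71) = 71 − 1 = 70 = 2 · 5 · 7.
Test candidates g = 2, 3, … against the prime factors q ∈ {2, 5, 7} of φ(71): g is a generator iff g^(70/q) ≢ 1 for every such q.
g = 2: 2^35 ≡ 1 — hits 1, so not a primitive root.
g = 3: 3^35 ≡ 1 — hits 1, so not a primitive root.
g = 4: 4^35 ≡ 1 — hits 1, so not a primitive root.
g = 5: 5^35 ≡ 1 — hits 1, so not a primitive root.
g = 6: 6^35 ≡ 1 — hits 1, so not a primitive root.
g = 7: 7^35 ≡ 70; 7^14 ≡ 54; 7^10 ≡ 45 — none is 1, so 7 is a primitive root.
So 7 is the smallest generator of (Z/71Z)^×.

7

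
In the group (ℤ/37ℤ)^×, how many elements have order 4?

φ(37) = 37 − 1 = 36 = 2^2 · 3^2.
Since (Z/37Z)^× is cyclic of order 36, the number of elements of order d is φ(d) when d | 36 and 0 otherwise.
4 = 2^2 divides 36, and φ(4) = 2.

2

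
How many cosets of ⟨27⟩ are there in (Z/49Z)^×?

Since 27 ∈ (Z/49Z)^×, its order divides φ(49) = φ(7^2) = 7·(7−1) = 42 = 2 · 3 · 7.
Divisors of 42: 1, 2, 3, 6, 7, 14, 21, 42.
Compute 27^d (mod 49) for the divisors d until we hit 1:
27^1 ≡ 27
27^2 ≡ 43
27^3 ≡ 34
27^6 ≡ 29
27^7 ≡ 48
27^14 ≡ 1
The order of 27 is 14, so the subgroup it generates has 14 elements.
The index is φ(49) / ord(27) = 42 / 14 = 3.

3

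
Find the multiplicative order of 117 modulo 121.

By Lagrange's theorem, ord_121(117) divides φ(121) = φ(11^2) = 11·(11−1) = 110 = 2 · 5 · 11.
Divisors of 110: 1, 2, 5, 10, 11, 22, 55, 110.
Test each divisor d:
117^1 ≡ 117 (mod 121)
117^2 ≡ 16 (mod 121)
117^5 ≡ 65 (mod 121)
117^10 ≡ 111 (mod 121)
117^11 ≡ 40 (mod 121)
117^22 ≡ 27 (mod 121)
117^55 ≡ 120 (mod 121)
117^110 ≡ 1 (mod 121) ✓
Therefore the multiplicative order of 117 modulo 121 is 110.

110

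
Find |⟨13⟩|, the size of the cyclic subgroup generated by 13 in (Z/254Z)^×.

The order of 13 must divide φ(254) = φ(2)·φ(127) = 1·126 = 126 = 2 · 3^2 · 7.
Divisors of 126: 1, 2, 3, 6, 7, 9, 14, 18, 21, 42, 63, 126.
Check 13^d mod 254 for each divisor in increasing order:
13^1 ≡ 13
13^2 ≡ 169
13^3 ≡ 165
13^6 ≡ 47
13^7 ≡ 103
13^9 ≡ 135
13^14 ≡ 195
13^18 ≡ 191
13^21 ≡ 19
13^42 ≡ 107
13^63 ≡ 1
Hence ord(13) = 63.

63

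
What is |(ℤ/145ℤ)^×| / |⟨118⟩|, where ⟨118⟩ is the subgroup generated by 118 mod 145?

4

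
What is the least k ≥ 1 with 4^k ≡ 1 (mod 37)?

18

By Lagrange's theorem, ord_37(4) divides φ(37) = 37 − 1 = 36 = 2^2 · 3^2.
Divisors of 36: 1, 2, 3, 4, 6, 9, 12, 18, 36.
Evaluate successive powers at the divisors of 36:
4^1 ≡ 4 (mod 37)
4^2 ≡ 16 (mod 37)
4^3 ≡ 27 (mod 37)
4^4 ≡ 34 (mod 37)
4^6 ≡ 26 (mod 37)
4^9 ≡ 36 (mod 37)
4^12 ≡ 10 (mod 37)
4^18 ≡ 1 (mod 37) ✓
The smallest such exponent is 18, so the order of 4 is 18.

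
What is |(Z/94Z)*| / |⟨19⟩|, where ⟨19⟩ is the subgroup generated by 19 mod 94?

ord(19) | φ(94) = φ(2)·φ(47) = 1·46 = 46 = 2 · 23.
Divisors of 46: 1, 2, 23, 46.
Check 19^d mod 94 for each divisor in increasing order:
19^1 ≡ 19 (mod 94)
19^2 ≡ 79 (mod 94)
19^23 ≡ 93 (mod 94)
19^46 ≡ 1 (mod 94) ✓
The order of 19 is 46, so the subgroup it generates has 46 elements.
[(Z/94Z)^× : ⟨19⟩] = 46/46 = 1.

1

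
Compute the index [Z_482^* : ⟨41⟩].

6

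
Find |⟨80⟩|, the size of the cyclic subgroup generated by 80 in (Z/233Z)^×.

The order of 80 must divide φ(233) = 233 − 1 = 232 = 2^3 · 29.
Divisors of 232: 1, 2, 4, 8, 29, 58, 116, 232.
Check 80^d mod 233 for each divisor in increasing order:
80^1 ≡ 80 (mod 233)
80^2 ≡ 109 (mod 233)
80^4 ≡ 231 (mod 233)
80^8 ≡ 4 (mod 233)
80^29 ≡ 12 (mod 233)
80^58 ≡ 144 (mod 233)
80^116 ≡ 232 (mod 233)
80^232 ≡ 1 (mod 233) ✓
The smallest such exponent is 232, so the order of 80 is 232.

232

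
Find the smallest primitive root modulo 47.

5

φ(47) = 47 − 1 = 46 = 2 · 23.
g is a primitive root iff g^(46/q) ≢ 1 (mod 47) for each prime q ∈ {2, 23}.
g = 2: 2^23 ≡ 1 — hits 1, so not a primitive root.
g = 3: 3^23 ≡ 1 — hits 1, so not a primitive root.
g = 4: 4^23 ≡ 1 — hits 1, so not a primitive root.
g = 5: 5^23 ≡ 46; 5^2 ≡ 25 — none is 1, so 5 is a primitive root.
Hence the least primitive root of 47 is 5.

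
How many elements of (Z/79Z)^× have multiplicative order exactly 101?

0

φ(79) = 79 − 1 = 78 = 2 · 3 · 13.
In a cyclic group of order 78, there are φ(d) elements of order d for each divisor d of 78, and zero for non-divisors.
101 does not divide 78, so no element of (Z/79Z)^× has order 101.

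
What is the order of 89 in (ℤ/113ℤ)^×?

112

The order of 89 must divide φ(113) = 113 − 1 = 112 = 2^4 · 7.
Divisors of 112: 1, 2, 4, 7, 8, 14, 16, 28, 56, 112.
Test each divisor d:
89^1 ≡ 89
89^2 ≡ 11
89^4 ≡ 8
89^7 ≡ 35
89^8 ≡ 64
89^14 ≡ 95
89^16 ≡ 28
89^28 ≡ 98
89^56 ≡ 112
89^112 ≡ 1
Hence ord(89) = 112.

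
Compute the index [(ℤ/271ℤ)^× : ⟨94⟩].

1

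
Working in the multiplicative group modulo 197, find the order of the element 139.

196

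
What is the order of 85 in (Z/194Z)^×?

16

By Lagrange's theorem, ord_194(85) divides φ(194) = φ(2)·φ(97) = 1·96 = 96 = 2^5 · 3.
Divisors of 96: 1, 2, 3, 4, 6, 8, 12, 16, 24, 32, 48, 96.
Test each divisor d:
85^1 ≡ 85 (mod 194)
85^2 ≡ 47 (mod 194)
85^3 ≡ 115 (mod 194)
85^4 ≡ 75 (mod 194)
85^6 ≡ 33 (mod 194)
85^8 ≡ 193 (mod 194)
85^12 ≡ 119 (mod 194)
85^16 ≡ 1 (mod 194) ✓
Therefore the multiplicative order of 85 modulo 194 is 16.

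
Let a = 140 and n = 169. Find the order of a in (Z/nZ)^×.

78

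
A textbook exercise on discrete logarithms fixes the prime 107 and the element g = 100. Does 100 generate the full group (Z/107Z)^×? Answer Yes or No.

φ(107) = 107 − 1 = 106 = 2 · 53.
An element g generates (Z/107Z)^× iff g^(106/q) ≢ 1 (mod 107) for each prime q ∈ {2, 53}.
100^53 ≡ 1 (mod 107)  [q = 2: ≡ 1 ✗]
100^2 ≡ 49 (mod 107)  [q = 53: ≢ 1 ✓]
The check at q = 2 fails, so 100 generates a proper subgroup.

No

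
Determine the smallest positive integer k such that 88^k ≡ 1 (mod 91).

By Lagrange's theorem, ord_91(88) divides φ(91) = φ(7·13) = (7−1)·(13−1) = 6·12 = 72 = 2^3 · 3^2.
Divisors of 72: 1, 2, 3, 4, 6, 8, 9, 12, 18, 24, 36, 72.
Evaluate successive powers at the divisors of 72:
88^1 ≡ 88 (mod 91)
88^2 ≡ 9 (mod 91)
88^3 ≡ 64 (mod 91)
88^4 ≡ 81 (mod 91)
88^6 ≡ 1 (mod 91) ✓
Therefore the multiplicative order of 88 modulo 91 is 6.

6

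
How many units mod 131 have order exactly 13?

φ(131) = 131 − 1 = 130 = 2 · 5 · 13.
In a cyclic group of order 130, there are φ(d) elements of order d for each divisor d of 130, and zero for non-divisors.
13 | 130, and φ(13) = 13 − 1 = 12.

12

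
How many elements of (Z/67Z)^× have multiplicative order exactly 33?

20

φ(67) = 67 − 1 = 66 = 2 · 3 · 11.
Since (Z/67Z)^× is cyclic of order 66, the number of elements of order d is φ(d) when d | 66 and 0 otherwise.
33 = 3 · 11 divides 66, and φ(33) = 20.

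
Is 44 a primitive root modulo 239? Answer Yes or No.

φ(239) = 239 − 1 = 238 = 2 · 7 · 17.
Test 44^(238/q) mod 239 for each prime factor q of 238:
44^119 ≡ 1 (mod 239)  [q = 2: ≡ 1 ✗]
44^34 ≡ 201 (mod 239)  [q = 7: ≢ 1 ✓]
44^14 ≡ 1 (mod 239)  [q = 17: ≡ 1 ✗]
Since 44^119 ≡ 1, the order of 44 divides 119 < 238, so 44 is not a primitive root.

No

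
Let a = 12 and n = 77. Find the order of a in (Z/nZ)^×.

The order of 12 must divide φ(77) = φ(7·11) = (7−1)·(11−1) = 6·10 = 60 = 2^2 · 3 · 5.
Divisors of 60: 1, 2, 3, 4, 5, 6, 10, 12, 15, 20, 30, 60.
Check 12^d mod 77 for each divisor in increasing order:
12^1 ≡ 12
12^2 ≡ 67
12^3 ≡ 34
12^4 ≡ 23
12^5 ≡ 45
12^6 ≡ 1
Therefore the multiplicative order of 12 modulo 77 is 6.

6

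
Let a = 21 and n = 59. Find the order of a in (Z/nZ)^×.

By Lagrange's theorem, ord_59(21) divides φ(59) = 59 − 1 = 58 = 2 · 29.
Divisors of 58: 1, 2, 29, 58.
Compute 21^d (mod 59) for the divisors d until we hit 1:
21^1 ≡ 21 (mod 59)
21^2 ≡ 28 (mod 59)
21^29 ≡ 1 (mod 59) ✓
So ord_59(21) = 29.

29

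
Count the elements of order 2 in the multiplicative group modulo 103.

1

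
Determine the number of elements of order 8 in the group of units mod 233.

φ(233) = 233 − 1 = 232 = 2^3 · 29.
In a cyclic group of order 232, there are φ(d) elements of order d for each divisor d of 232, and zero for non-divisors.
8 = 2^3 divides 232, and φ(8) = 4.

4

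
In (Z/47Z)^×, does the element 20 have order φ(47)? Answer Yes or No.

φ(47) = 47 − 1 = 46 = 2 · 23.
An element g generates (Z/47Z)^× iff g^(46/q) ≢ 1 (mod 47) for each prime q ∈ {2, 23}.
20^23 ≡ 46 (mod 47)  [q = 2: ≢ 1 ✓]
20^2 ≡ 24 (mod 47)  [q = 23: ≢ 1 ✓]
Every test exponent gives a nontrivial residue, hence 20 generates the full group.

Yes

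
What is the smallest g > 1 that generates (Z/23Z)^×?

φ(23) = 23 − 1 = 22 = 2 · 11.
Test candidates g = 2, 3, … against the prime factors q ∈ {2, 11} of φ(23): g is a generator iff g^(22/q) ≢ 1 for every such q.
g = 2: 2^11 ≡ 1 — hits 1, so not a primitive root.
g = 3: 3^11 ≡ 1 — hits 1, so not a primitive root.
g = 4: 4^11 ≡ 1 — hits 1, so not a primitive root.
g = 5: 5^11 ≡ 22; 5^2 ≡ 2 — none is 1, so 5 is a primitive root.
The smallest primitive root modulo 23 is 5.

5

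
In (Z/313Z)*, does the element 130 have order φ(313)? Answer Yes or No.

Yes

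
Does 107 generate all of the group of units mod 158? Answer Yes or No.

φ(158) = φ(2)·φ(79) = 1·78 = 78 = 2 · 3 · 13.
An element g generates (Z/158Z)^× iff g^(78/q) ≢ 1 (mod 158) for each prime q ∈ {2, 3, 13}.
107^39 ≡ 157 (mod 158)  [q = 2: ≢ 1 ✓]
107^26 ≡ 23 (mod 158)  [q = 3: ≢ 1 ✓]
107^6 ≡ 21 (mod 158)  [q = 13: ≢ 1 ✓]
None equal 1, so ord_158(107) = 78: 107 is a primitive root.

Yes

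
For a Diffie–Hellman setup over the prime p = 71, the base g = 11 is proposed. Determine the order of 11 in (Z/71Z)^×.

70

By Lagrange's theorem, ord_71(11) divides φ(71) = 71 − 1 = 70 = 2 · 5 · 7.
Divisors of 70: 1, 2, 5, 7, 10, 14, 35, 70.
Test each divisor d:
11^1 ≡ 11
11^2 ≡ 50
11^5 ≡ 23
11^7 ≡ 14
11^10 ≡ 32
11^14 ≡ 54
11^35 ≡ 70
11^70 ≡ 1
Hence ord(11) = 70.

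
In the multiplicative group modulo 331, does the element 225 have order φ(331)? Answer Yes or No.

No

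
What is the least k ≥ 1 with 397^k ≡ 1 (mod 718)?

ord(397) | φ(718) = φ(2)·φ(359) = 1·358 = 358 = 2 · 179.
Divisors of 358: 1, 2, 179, 358.
Compute 397^d (mod 718) for the divisors d until we hit 1:
397^1 ≡ 397 (mod 718)
397^2 ≡ 367 (mod 718)
397^179 ≡ 717 (mod 718)
397^358 ≡ 1 (mod 718) ✓
So ord_718(397) = 358.

358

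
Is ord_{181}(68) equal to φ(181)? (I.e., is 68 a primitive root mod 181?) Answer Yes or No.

No

φ(181) = 181 − 1 = 180 = 2^2 · 3^2 · 5.
68 is a primitive root mod 181 iff 68^(φ(181)/q) ≢ 1 for every prime q | φ(181), i.e. q ∈ {2, 3, 5}.
68^90 ≡ 180 (mod 181)  [q = 2: ≢ 1 ✓]
68^60 ≡ 1 (mod 181)  [q = 3: ≡ 1 ✗]
68^36 ≡ 42 (mod 181)  [q = 5: ≢ 1 ✓]
Since 68^60 ≡ 1, the order of 68 divides 60 < 180, so 68 is not a primitive root.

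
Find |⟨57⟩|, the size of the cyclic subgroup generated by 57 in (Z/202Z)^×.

By Lagrange's theorem, ord_202(57) divides φ(202) = φ(2)·φ(101) = 1·100 = 100 = 2^2 · 5^2.
Divisors of 100: 1, 2, 4, 5, 10, 20, 25, 50, 100.
Compute 57^d (mod 202) for the divisors d until we hit 1:
57^1 ≡ 57 (mod 202)
57^2 ≡ 17 (mod 202)
57^4 ≡ 87 (mod 202)
57^5 ≡ 111 (mod 202)
57^10 ≡ 201 (mod 202)
57^20 ≡ 1 (mod 202) ✓
So ord_202(57) = 20.

20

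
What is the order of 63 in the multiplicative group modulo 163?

162

Since 63 ∈ (Z/163Z)^×, its order divides φ(163) = 163 − 1 = 162 = 2 · 3^4.
Divisors of 162: 1, 2, 3, 6, 9, 18, 27, 54, 81, 162.
Test each divisor d:
63^1 ≡ 63 (mod 163)
63^2 ≡ 57 (mod 163)
63^3 ≡ 5 (mod 163)
63^6 ≡ 25 (mod 163)
63^9 ≡ 125 (mod 163)
63^18 ≡ 140 (mod 163)
63^27 ≡ 59 (mod 163)
63^54 ≡ 58 (mod 163)
63^81 ≡ 162 (mod 163)
63^162 ≡ 1 (mod 163) ✓
The smallest such exponent is 162, so the order of 63 is 162.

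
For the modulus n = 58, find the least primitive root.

3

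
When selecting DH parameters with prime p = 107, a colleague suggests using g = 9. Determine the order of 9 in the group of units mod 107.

The order of 9 must divide φ(107) = 107 − 1 = 106 = 2 · 53.
Divisors of 106: 1, 2, 53, 106.
Check 9^d mod 107 for each divisor in increasing order:
9^1 ≡ 9 (mod 107)
9^2 ≡ 81 (mod 107)
9^53 ≡ 1 (mod 107) ✓
Hence ord(9) = 53.

53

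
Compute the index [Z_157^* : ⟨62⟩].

1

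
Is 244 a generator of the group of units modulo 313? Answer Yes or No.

φ(313) = 313 − 1 = 312 = 2^3 · 3 · 13.
An element g generates (Z/313Z)^× iff g^(312/q) ≢ 1 (mod 313) for each prime q ∈ {2, 3, 13}.
244^156 ≡ 312 (mod 313)  [q = 2: ≢ 1 ✓]
244^104 ≡ 98 (mod 313)  [q = 3: ≢ 1 ✓]
244^24 ≡ 113 (mod 313)  [q = 13: ≢ 1 ✓]
None equal 1, so ord_313(244) = 312: 244 is a primitive root.

Yes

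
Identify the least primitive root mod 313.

10

φ(313) = 313 − 1 = 312 = 2^3 · 3 · 13.
Test candidates g = 2, 3, … against the prime factors q ∈ {2, 3, 13} of φ(313): g is a generator iff g^(312/q) ≢ 1 for every such q.
g = 2: 2^156 ≡ 1 — hits 1, so not a primitive root.
g = 3: 3^156 ≡ 1 — hits 1, so not a primitive root.
g = 4: 4^156 ≡ 1 — hits 1, so not a primitive root.
g = 5: 5^156 ≡ 312; 5^104 ≡ 1 — hits 1, so not a primitive root.
g = 6: 6^156 ≡ 1 — hits 1, so not a primitive root.
g = 7: 7^156 ≡ 312; 7^104 ≡ 1 — hits 1, so not a primitive root.
g = 8: 8^156 ≡ 1 — hits 1, so not a primitive root.
g = 9: 9^156 ≡ 1 — hits 1, so not a primitive root.
g = 10: 10^156 ≡ 312; 10^104 ≡ 214; 10^24 ≡ 103 — none is 1, so 10 is a primitive root.
The smallest primitive root modulo 313 is 10.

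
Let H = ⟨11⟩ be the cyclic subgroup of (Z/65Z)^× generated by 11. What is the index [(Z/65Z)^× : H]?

4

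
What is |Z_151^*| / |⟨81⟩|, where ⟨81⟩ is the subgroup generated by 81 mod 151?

6

By Lagrange's theorem, ord_151(81) divides φ(151) = 151 − 1 = 150 = 2 · 3 · 5^2.
Divisors of 150: 1, 2, 3, 5, 6, 10, 15, 25, 30, 50, 75, 150.
Evaluate successive powers at the divisors of 150:
81^1 ≡ 81 (mod 151)
81^2 ≡ 68 (mod 151)
81^3 ≡ 72 (mod 151)
81^5 ≡ 64 (mod 151)
81^6 ≡ 50 (mod 151)
81^10 ≡ 19 (mod 151)
81^15 ≡ 8 (mod 151)
81^25 ≡ 1 (mod 151) ✓
Thus |⟨81⟩| = ord(81) = 25.
[(Z/151Z)^× : ⟨81⟩] = 150/25 = 6.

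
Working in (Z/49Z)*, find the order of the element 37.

By Lagrange's theorem, ord_49(37) divides φ(49) = φ(7^2) = 7·(7−1) = 42 = 2 · 3 · 7.
Divisors of 42: 1, 2, 3, 6, 7, 14, 21, 42.
Evaluate successive powers at the divisors of 42:
37^1 ≡ 37 (mod 49)
37^2 ≡ 46 (mod 49)
37^3 ≡ 36 (mod 49)
37^6 ≡ 22 (mod 49)
37^7 ≡ 30 (mod 49)
37^14 ≡ 18 (mod 49)
37^21 ≡ 1 (mod 49) ✓
The smallest such exponent is 21, so the order of 37 is 21.

21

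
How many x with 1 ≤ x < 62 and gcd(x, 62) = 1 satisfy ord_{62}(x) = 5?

φ(62) = φ(2)·φ(31) = 1·30 = 30 = 2 · 3 · 5.
In a cyclic group of order 30, there are φ(d) elements of order d for each divisor d of 30, and zero for non-divisors.
5 | 30, and φ(5) = 5 − 1 = 4.

4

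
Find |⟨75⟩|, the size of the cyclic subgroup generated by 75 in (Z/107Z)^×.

53

The order of 75 must divide φ(107) = 107 − 1 = 106 = 2 · 53.
Divisors of 106: 1, 2, 53, 106.
Test each divisor d:
75^1 ≡ 75 (mod 107)
75^2 ≡ 61 (mod 107)
75^53 ≡ 1 (mod 107) ✓
So ord_107(75) = 53.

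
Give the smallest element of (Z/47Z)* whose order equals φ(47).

5

φ(47) = 47 − 1 = 46 = 2 · 23.
g is a primitive root iff g^(46/q) ≢ 1 (mod 47) for each prime q ∈ {2, 23}.
g = 2: 2^23 ≡ 1 — hits 1, so not a primitive root.
g = 3: 3^23 ≡ 1 — hits 1, so not a primitive root.
g = 4: 4^23 ≡ 1 — hits 1, so not a primitive root.
g = 5: 5^23 ≡ 46; 5^2 ≡ 25 — none is 1, so 5 is a primitive root.
So 5 is the smallest generator of (Z/47Z)^×.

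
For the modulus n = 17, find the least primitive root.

3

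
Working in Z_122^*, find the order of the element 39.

30

ord(39) | φ(122) = φ(2)·φ(61) = 1·60 = 60 = 2^2 · 3 · 5.
Divisors of 60: 1, 2, 3, 4, 5, 6, 10, 12, 15, 20, 30, 60.
Compute 39^d (mod 122) for the divisors d until we hit 1:
39^1 ≡ 39 (mod 122)
39^2 ≡ 57 (mod 122)
39^3 ≡ 27 (mod 122)
39^4 ≡ 77 (mod 122)
39^5 ≡ 75 (mod 122)
39^6 ≡ 119 (mod 122)
39^10 ≡ 13 (mod 122)
39^12 ≡ 9 (mod 122)
39^15 ≡ 121 (mod 122)
39^20 ≡ 47 (mod 122)
39^30 ≡ 1 (mod 122) ✓
So ord_122(39) = 30.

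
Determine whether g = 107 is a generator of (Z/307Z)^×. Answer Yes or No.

φ(307) = 307 − 1 = 306 = 2 · 3^2 · 17.
An element g generates (Z/307Z)^× iff g^(306/q) ≢ 1 (mod 307) for each prime q ∈ {2, 3, 17}.
107^153 ≡ 1 (mod 307)  [q = 2: ≡ 1 ✗]
107^102 ≡ 17 (mod 307)  [q = 3: ≢ 1 ✓]
107^18 ≡ 9 (mod 307)  [q = 17: ≢ 1 ✓]
Since 107^153 ≡ 1, the order of 107 divides 153 < 306, so 107 is not a primitive root.

No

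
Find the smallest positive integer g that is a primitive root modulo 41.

6

φ(41) = 41 − 1 = 40 = 2^3 · 5.
Test candidates g = 2, 3, … against the prime factors q ∈ {2, 5} of φ(41): g is a generator iff g^(40/q) ≢ 1 for every such q.
g = 2: 2^20 ≡ 1 — hits 1, so not a primitive root.
g = 3: 3^20 ≡ 40; 3^8 ≡ 1 — hits 1, so not a primitive root.
g = 4: 4^20 ≡ 1 — hits 1, so not a primitive root.
g = 5: 5^20 ≡ 1 — hits 1, so not a primitive root.
g = 6: 6^20 ≡ 40; 6^8 ≡ 10 — none is 1, so 6 is a primitive root.
The smallest primitive root modulo 41 is 6.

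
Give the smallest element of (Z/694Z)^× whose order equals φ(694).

5

φ(694) = φ(2)·φ(347) = 1·346 = 346 = 2 · 173.
Test candidates g = 2, 3, … against the prime factors q ∈ {2, 173} of φ(694): g is a generator iff g^(346/q) ≢ 1 for every such q.
g = 2: gcd(2, 694) = 2 > 1, not a unit — skip.
g = 3: 3^173 ≡ 1 — hits 1, so not a primitive root.
g = 4: gcd(4, 694) = 2 > 1, not a unit — skip.
g = 5: 5^173 ≡ 693; 5^2 ≡ 25 — none is 1, so 5 is a primitive root.
So 5 is the smallest generator of (Z/694Z)^×.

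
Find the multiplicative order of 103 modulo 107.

The order of 103 must divide φ(107) = 107 − 1 = 106 = 2 · 53.
Divisors of 106: 1, 2, 53, 106.
Test each divisor d:
103^1 ≡ 103 (mod 107)
103^2 ≡ 16 (mod 107)
103^53 ≡ 106 (mod 107)
103^106 ≡ 1 (mod 107) ✓
Hence ord(103) = 106.

106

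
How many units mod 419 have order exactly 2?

1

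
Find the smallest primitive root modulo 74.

φ(74) = φ(2)·φ(37) = 1·36 = 36 = 2^2 · 3^2.
g is a primitive root iff g^(36/q) ≢ 1 (mod 74) for each prime q ∈ {2, 3}.
g = 2: gcd(2, 74) = 2 > 1, not a unit — skip.
g = 3: 3^18 ≡ 1 — hits 1, so not a primitive root.
g = 4: gcd(4, 74) = 2 > 1, not a unit — skip.
g = 5: 5^18 ≡ 73; 5^12 ≡ 47 — none is 1, so 5 is a primitive root.
Hence the least primitive root of 74 is 5.

5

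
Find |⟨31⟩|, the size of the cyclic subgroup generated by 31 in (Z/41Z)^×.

ord(31) | φ(41) = 41 − 1 = 40 = 2^3 · 5.
Divisors of 40: 1, 2, 4, 5, 8, 10, 20, 40.
Compute 31^d (mod 41) for the divisors d until we hit 1:
31^1 ≡ 31 (mod 41)
31^2 ≡ 18 (mod 41)
31^4 ≡ 37 (mod 41)
31^5 ≡ 40 (mod 41)
31^8 ≡ 16 (mod 41)
31^10 ≡ 1 (mod 41) ✓
Hence ord(31) = 10.

10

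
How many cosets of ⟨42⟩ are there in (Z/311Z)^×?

2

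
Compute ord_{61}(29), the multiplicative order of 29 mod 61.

By Lagrange's theorem, ord_61(29) divides φ(61) = 61 − 1 = 60 = 2^2 · 3 · 5.
Divisors of 60: 1, 2, 3, 4, 5, 6, 10, 12, 15, 20, 30, 60.
Test each divisor d:
29^1 ≡ 29 (mod 61)
29^2 ≡ 48 (mod 61)
29^3 ≡ 50 (mod 61)
29^4 ≡ 47 (mod 61)
29^5 ≡ 21 (mod 61)
29^6 ≡ 60 (mod 61)
29^10 ≡ 14 (mod 61)
29^12 ≡ 1 (mod 61) ✓
The smallest such exponent is 12, so the order of 29 is 12.

12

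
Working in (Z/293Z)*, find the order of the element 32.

ord(32) | φ(293) = 293 − 1 = 292 = 2^2 · 73.
Divisors of 292: 1, 2, 4, 73, 146, 292.
Test each divisor d:
32^1 ≡ 32
32^2 ≡ 145
32^4 ≡ 222
32^73 ≡ 138
32^146 ≡ 292
32^292 ≡ 1
The smallest such exponent is 292, so the order of 32 is 292.

292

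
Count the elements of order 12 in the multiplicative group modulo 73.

4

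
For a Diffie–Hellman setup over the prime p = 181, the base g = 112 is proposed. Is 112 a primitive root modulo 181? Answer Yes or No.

Yes

φ(181) = 181 − 1 = 180 = 2^2 · 3^2 · 5.
It suffices to check that the order of 112 is not a proper divisor of 180: compute 112^(180/q) for q ∈ {2, 3, 5}.
112^90 ≡ 180 (mod 181)  [q = 2: ≢ 1 ✓]
112^60 ≡ 48 (mod 181)  [q = 3: ≢ 1 ✓]
112^36 ≡ 135 (mod 181)  [q = 5: ≢ 1 ✓]
Every test exponent gives a nontrivial residue, hence 112 generates the full group.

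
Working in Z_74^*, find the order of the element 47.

3

The order of 47 must divide φ(74) = φ(2)·φ(37) = 1·36 = 36 = 2^2 · 3^2.
Divisors of 36: 1, 2, 3, 4, 6, 9, 12, 18, 36.
Evaluate successive powers at the divisors of 36:
47^1 ≡ 47 (mod 74)
47^2 ≡ 63 (mod 74)
47^3 ≡ 1 (mod 74) ✓
Therefore the multiplicative order of 47 modulo 74 is 3.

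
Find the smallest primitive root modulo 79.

φ(79) = 79 − 1 = 78 = 2 · 3 · 13.
Test candidates g = 2, 3, … against the prime factors q ∈ {2, 3, 13} of φ(79): g is a generator iff g^(78/q) ≢ 1 for every such q.
g = 2: 2^39 ≡ 1 — hits 1, so not a primitive root.
g = 3: 3^39 ≡ 78; 3^26 ≡ 23; 3^6 ≡ 18 — none is 1, so 3 is a primitive root.
The smallest primitive root modulo 79 is 3.

3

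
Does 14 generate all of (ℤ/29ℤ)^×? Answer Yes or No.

Yes

φ(29) = 29 − 1 = 28 = 2^2 · 7.
An element g generates (Z/29Z)^× iff g^(28/q) ≢ 1 (mod 29) for each prime q ∈ {2, 7}.
14^14 ≡ 28 (mod 29)  [q = 2: ≢ 1 ✓]
14^4 ≡ 20 (mod 29)  [q = 7: ≢ 1 ✓]
Every test exponent gives a nontrivial residue, hence 14 generates the full group.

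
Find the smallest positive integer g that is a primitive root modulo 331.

3

φ(331) = 331 − 1 = 330 = 2 · 3 · 5 · 11.
Test candidates g = 2, 3, … against the prime factors q ∈ {2, 3, 5, 11} of φ(331): g is a generator iff g^(330/q) ≢ 1 for every such q.
g = 2: 2^165 ≡ 330; 2^110 ≡ 299; 2^66 ≡ 64; 2^30 ≡ 1 — hits 1, so not a primitive root.
g = 3: 3^165 ≡ 330; 3^110 ≡ 299; 3^66 ≡ 64; 3^30 ≡ 270 — none is 1, so 3 is a primitive root.
The smallest primitive root modulo 331 is 3.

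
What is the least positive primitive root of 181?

φ(181) = 181 − 1 = 180 = 2^2 · 3^2 · 5.
g is a primitive root iff g^(180/q) ≢ 1 (mod 181) for each prime q ∈ {2, 3, 5}.
g = 2: 2^90 ≡ 180; 2^60 ≡ 48; 2^36 ≡ 59 — none is 1, so 2 is a primitive root.
So 2 is the smallest generator of (Z/181Z)^×.

2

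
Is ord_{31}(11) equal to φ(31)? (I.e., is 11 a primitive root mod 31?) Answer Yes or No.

φ(31) = 31 − 1 = 30 = 2 · 3 · 5.
It suffices to check that the order of 11 is not a proper divisor of 30: compute 11^(30/q) for q ∈ {2, 3, 5}.
11^15 ≡ 30 (mod 31)  [q = 2: ≢ 1 ✓]
11^10 ≡ 5 (mod 31)  [q = 3: ≢ 1 ✓]
11^6 ≡ 4 (mod 31)  [q = 5: ≢ 1 ✓]
Every test exponent gives a nontrivial residue, hence 11 generates the full group.

Yes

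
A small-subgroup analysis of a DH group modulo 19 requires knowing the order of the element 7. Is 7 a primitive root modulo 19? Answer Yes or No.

No

φ(19) = 19 − 1 = 18 = 2 · 3^2.
An element g generates (Z/19Z)^× iff g^(18/q) ≢ 1 (mod 19) for each prime q ∈ {2, 3}.
7^9 ≡ 1 (mod 19)  [q = 2: ≡ 1 ✗]
7^6 ≡ 1 (mod 19)  [q = 3: ≡ 1 ✗]
7^9 ≡ 1 shows ord(7) | 9, strictly less than φ(19); not a primitive root.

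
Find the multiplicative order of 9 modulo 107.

53

ord(9) | φ(107) = 107 − 1 = 106 = 2 · 53.
Divisors of 106: 1, 2, 53, 106.
Check 9^d mod 107 for each divisor in increasing order:
9^1 ≡ 9 (mod 107)
9^2 ≡ 81 (mod 107)
9^53 ≡ 1 (mod 107) ✓
So ord_107(9) = 53.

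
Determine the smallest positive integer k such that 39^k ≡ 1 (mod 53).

By Lagrange's theorem, ord_53(39) divides φ(53) = 53 − 1 = 52 = 2^2 · 13.
Divisors of 52: 1, 2, 4, 13, 26, 52.
Evaluate successive powers at the divisors of 52:
39^1 ≡ 39 (mod 53)
39^2 ≡ 37 (mod 53)
39^4 ≡ 44 (mod 53)
39^13 ≡ 30 (mod 53)
39^26 ≡ 52 (mod 53)
39^52 ≡ 1 (mod 53) ✓
The smallest such exponent is 52, so the order of 39 is 52.

52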